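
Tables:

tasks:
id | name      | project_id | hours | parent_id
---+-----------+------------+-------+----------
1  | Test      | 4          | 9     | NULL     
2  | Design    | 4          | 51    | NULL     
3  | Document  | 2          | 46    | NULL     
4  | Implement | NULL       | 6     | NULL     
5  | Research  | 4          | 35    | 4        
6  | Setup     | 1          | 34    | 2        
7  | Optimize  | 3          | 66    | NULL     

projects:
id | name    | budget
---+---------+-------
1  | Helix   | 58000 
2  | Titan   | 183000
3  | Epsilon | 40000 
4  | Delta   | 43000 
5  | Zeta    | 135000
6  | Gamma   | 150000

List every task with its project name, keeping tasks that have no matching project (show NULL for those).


LEFT JOIN keeps every row from tasks (the left table); where project_id has no match in projects, the project columns become NULL. Walk through each task:
  - task 1 (Test): project_id=4 -> matches Delta
  - task 2 (Design): project_id=4 -> matches Delta
  - task 3 (Document): project_id=2 -> matches Titan
  - task 4 (Implement): project_id=NULL, no match -> kept with NULL
  - task 5 (Research): project_id=4 -> matches Delta
  - task 6 (Setup): project_id=1 -> matches Helix
  - task 7 (Optimize): project_id=3 -> matches Epsilon
All 7 rows appear; 1 has NULL project.

SQL:
SELECT a.name, b.name AS project
FROM tasks a
LEFT JOIN projects b ON a.project_id = b.id

Result:
name      | project
----------+--------
Test      | Delta  
Design    | Delta  
Document  | Titan  
Implement | NULL   
Research  | Delta  
Setup     | Helix  
Optimize  | Epsilon


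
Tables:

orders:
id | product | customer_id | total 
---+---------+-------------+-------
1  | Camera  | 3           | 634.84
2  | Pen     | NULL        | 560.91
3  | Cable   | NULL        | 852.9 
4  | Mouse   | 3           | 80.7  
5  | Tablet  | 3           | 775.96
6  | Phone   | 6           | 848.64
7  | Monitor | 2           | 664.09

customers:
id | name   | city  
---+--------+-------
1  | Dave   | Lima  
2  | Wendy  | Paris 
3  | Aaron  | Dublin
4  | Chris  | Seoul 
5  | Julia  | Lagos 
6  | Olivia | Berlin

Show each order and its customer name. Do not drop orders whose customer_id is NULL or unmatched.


LEFT JOIN keeps every row from orders (the left table); where customer_id has no match in customers, the customer columns become NULL. Walk through each order:
  - order 1 (Camera): customer_id=3 -> matches Aaron
  - order 2 (Pen): customer_id=NULL, no match -> kept with NULL
  - order 3 (Cable): customer_id=NULL, no match -> kept with NULL
  - order 4 (Mouse): customer_id=3 -> matches Aaron
  - order 5 (Tablet): customer_id=3 -> matches Aaron
  - order 6 (Phone): customer_id=6 -> matches Olivia
  - order 7 (Monitor): customer_id=2 -> matches Wendy
All 7 rows appear; 2 have NULL customer.

SQL:
SELECT a.product, b.name AS customer
FROM orders a
LEFT JOIN customers b ON a.customer_id = b.id

Result:
product | customer
--------+---------
Camera  | Aaron   
Pen     | NULL    
Cable   | NULL    
Mouse   | Aaron   
Tablet  | Aaron   
Phone   | Olivia  
Monitor | Wendy   


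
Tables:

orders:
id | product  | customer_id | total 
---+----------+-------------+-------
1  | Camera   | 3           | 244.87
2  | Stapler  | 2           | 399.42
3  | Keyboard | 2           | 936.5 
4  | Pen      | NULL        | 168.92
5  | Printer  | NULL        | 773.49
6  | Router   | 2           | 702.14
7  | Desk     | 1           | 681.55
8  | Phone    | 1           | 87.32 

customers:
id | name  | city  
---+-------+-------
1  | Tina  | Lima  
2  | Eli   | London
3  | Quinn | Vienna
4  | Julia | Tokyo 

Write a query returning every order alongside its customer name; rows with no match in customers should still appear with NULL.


LEFT JOIN keeps every row from orders (the left table); where customer_id has no match in customers, the customer columns become NULL. Walk through each order:
  - order 1 (Camera): customer_id=3 -> matches Quinn
  - order 2 (Stapler): customer_id=2 -> matches Eli
  - order 3 (Keyboard): customer_id=2 -> matches Eli
  - order 4 (Pen): customer_id=NULL, no match -> kept with NULL
  - order 5 (Printer): customer_id=NULL, no match -> kept with NULL
  - order 6 (Router): customer_id=2 -> matches Eli
  - order 7 (Desk): customer_id=1 -> matches Tina
  - order 8 (Phone): customer_id=1 -> matches Tina
All 8 rows appear; 2 have NULL customer.

SQL:
SELECT a.product, b.name AS customer
FROM orders a
LEFT JOIN customers b ON a.customer_id = b.id

Result:
product  | customer
---------+---------
Camera   | Quinn   
Stapler  | Eli     
Keyboard | Eli     
Pen      | NULL    
Printer  | NULL    
Router   | Eli     
Desk     | Tina    
Phone    | Tina    


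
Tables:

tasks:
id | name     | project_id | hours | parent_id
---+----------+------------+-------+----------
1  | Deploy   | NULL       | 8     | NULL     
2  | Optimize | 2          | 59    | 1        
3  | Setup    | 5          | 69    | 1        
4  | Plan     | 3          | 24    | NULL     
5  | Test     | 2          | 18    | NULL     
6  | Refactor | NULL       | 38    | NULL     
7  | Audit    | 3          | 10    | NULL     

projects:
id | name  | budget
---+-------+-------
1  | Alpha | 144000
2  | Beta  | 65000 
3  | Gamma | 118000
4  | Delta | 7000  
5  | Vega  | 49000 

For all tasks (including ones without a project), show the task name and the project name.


LEFT JOIN keeps every row from tasks (the left table); where project_id has no match in projects, the project columns become NULL. Walk through each task:
  - task 1 (Deploy): project_id=NULL, no match -> kept with NULL
  - task 2 (Optimize): project_id=2 -> matches Beta
  - task 3 (Setup): project_id=5 -> matches Vega
  - task 4 (Plan): project_id=3 -> matches Gamma
  - task 5 (Test): project_id=2 -> matches Beta
  - task 6 (Refactor): project_id=NULL, no match -> kept with NULL
  - task 7 (Audit): project_id=3 -> matches Gamma
All 7 rows appear; 2 have NULL project.

SQL:
SELECT a.name, b.name AS project
FROM tasks a
LEFT JOIN projects b ON a.project_id = b.id

Result:
name     | project
---------+--------
Deploy   | NULL   
Optimize | Beta   
Setup    | Vega   
Plan     | Gamma  
Test     | Beta   
Refactor | NULL   
Audit    | Gamma  


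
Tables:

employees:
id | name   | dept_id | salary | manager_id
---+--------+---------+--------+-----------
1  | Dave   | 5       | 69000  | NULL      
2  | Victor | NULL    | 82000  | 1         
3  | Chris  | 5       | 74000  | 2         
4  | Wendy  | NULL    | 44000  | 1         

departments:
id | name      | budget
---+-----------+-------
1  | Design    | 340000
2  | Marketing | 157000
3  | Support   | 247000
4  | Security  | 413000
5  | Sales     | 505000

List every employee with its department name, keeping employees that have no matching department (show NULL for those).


LEFT JOIN keeps every row from employees (the left table); where dept_id has no match in departments, the department columns become NULL. Walk through each employee:
  - employee 1 (Dave): dept_id=5 -> matches Sales
  - employee 2 (Victor): dept_id=NULL, no match -> kept with NULL
  - employee 3 (Chris): dept_id=5 -> matches Sales
  - employee 4 (Wendy): dept_id=NULL, no match -> kept with NULL
All 4 rows appear; 2 have NULL department.

SQL:
SELECT a.name, b.name AS department
FROM employees a
LEFT JOIN departments b ON a.dept_id = b.id

Result:
name   | department
-------+-----------
Dave   | Sales     
Victor | NULL      
Chris  | Sales     
Wendy  | NULL      


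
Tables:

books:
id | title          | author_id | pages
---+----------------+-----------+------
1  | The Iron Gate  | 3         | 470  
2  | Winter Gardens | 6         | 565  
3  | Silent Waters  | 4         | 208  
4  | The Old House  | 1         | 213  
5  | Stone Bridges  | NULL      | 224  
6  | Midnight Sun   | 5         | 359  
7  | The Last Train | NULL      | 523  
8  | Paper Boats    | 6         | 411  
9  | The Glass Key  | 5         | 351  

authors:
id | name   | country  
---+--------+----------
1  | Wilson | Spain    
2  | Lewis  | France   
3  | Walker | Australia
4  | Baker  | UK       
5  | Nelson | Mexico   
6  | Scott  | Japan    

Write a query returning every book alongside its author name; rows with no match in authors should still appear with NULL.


LEFT JOIN keeps every row from books (the left table); where author_id has no match in authors, the author columns become NULL. Walk through each book:
  - book 1 (The Iron Gate): author_id=3 -> matches Walker
  - book 2 (Winter Gardens): author_id=6 -> matches Scott
  - book 3 (Silent Waters): author_id=4 -> matches Baker
  - book 4 (The Old House): author_id=1 -> matches Wilson
  - book 5 (Stone Bridges): author_id=NULL, no match -> kept with NULL
  - book 6 (Midnight Sun): author_id=5 -> matches Nelson
  - book 7 (The Last Train): author_id=NULL, no match -> kept with NULL
  - book 8 (Paper Boats): author_id=6 -> matches Scott
  - book 9 (The Glass Key): author_id=5 -> matches Nelson
All 9 rows appear; 2 have NULL author.

SQL:
SELECT a.title, b.name AS author
FROM books a
LEFT JOIN authors b ON a.author_id = b.id

Result:
title          | author
---------------+-------
The Iron Gate  | Walker
Winter Gardens | Scott 
Silent Waters  | Baker 
The Old House  | Wilson
Stone Bridges  | NULL  
Midnight Sun   | Nelson
The Last Train | NULL  
Paper Boats    | Scott 
The Glass Key  | Nelson


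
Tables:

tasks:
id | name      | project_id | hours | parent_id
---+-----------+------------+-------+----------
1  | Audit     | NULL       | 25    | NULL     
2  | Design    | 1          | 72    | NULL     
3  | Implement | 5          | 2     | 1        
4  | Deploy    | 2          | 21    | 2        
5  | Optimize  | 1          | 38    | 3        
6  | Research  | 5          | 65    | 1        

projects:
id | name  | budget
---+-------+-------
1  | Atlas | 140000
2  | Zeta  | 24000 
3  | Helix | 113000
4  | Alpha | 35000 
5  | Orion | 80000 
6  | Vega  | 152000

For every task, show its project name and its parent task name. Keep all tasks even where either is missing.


Two LEFT JOINs from the same base table tasks: one to projects via project_id, one to tasks itself via parent_id. Both are LEFT so every task is preserved.
Match against projects:
  - task 1 (Audit): project_id=NULL, no match -> kept with NULL
  - task 2 (Design): project_id=1 -> matches Atlas
  - task 3 (Implement): project_id=5 -> matches Orion
  - task 4 (Deploy): project_id=2 -> matches Zeta
  - task 5 (Optimize): project_id=1 -> matches Atlas
  - task 6 (Research): project_id=5 -> matches Orion
Match against tasks (self):
  - task 1 (Audit): parent_id=NULL -> NULL
  - task 2 (Design): parent_id=NULL -> NULL
  - task 3 (Implement): parent_id=1 -> Audit
  - task 4 (Deploy): parent_id=2 -> Design
  - task 5 (Optimize): parent_id=3 -> Implement
  - task 6 (Research): parent_id=1 -> Audit

SQL:
SELECT a.name, b.name AS project, c.name AS parent
FROM tasks a
LEFT JOIN projects b ON a.project_id = b.id
LEFT JOIN tasks c ON a.parent_id = c.id

Result:
name      | project | parent   
----------+---------+----------
Audit     | NULL    | NULL     
Design    | Atlas   | NULL     
Implement | Orion   | Audit    
Deploy    | Zeta    | Design   
Optimize  | Atlas   | Implement
Research  | Orion   | Audit    


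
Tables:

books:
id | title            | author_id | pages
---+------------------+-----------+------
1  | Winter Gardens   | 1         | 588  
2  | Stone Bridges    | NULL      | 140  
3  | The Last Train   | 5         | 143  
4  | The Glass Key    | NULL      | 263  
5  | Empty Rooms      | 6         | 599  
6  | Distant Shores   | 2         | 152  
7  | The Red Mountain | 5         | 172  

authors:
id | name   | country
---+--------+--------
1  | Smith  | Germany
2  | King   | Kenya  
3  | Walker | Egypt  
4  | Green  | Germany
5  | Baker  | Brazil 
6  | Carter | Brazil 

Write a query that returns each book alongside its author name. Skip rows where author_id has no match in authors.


INNER JOIN keeps only books rows whose author_id matches an id in authors. Walk through each book:
  - book 1 (Winter Gardens): author_id=1 -> matches Smith
  - book 2 (Stone Bridges): author_id=NULL, no match -> dropped
  - book 3 (The Last Train): author_id=5 -> matches Baker
  - book 4 (The Glass Key): author_id=NULL, no match -> dropped
  - book 5 (Empty Rooms): author_id=6 -> matches Carter
  - book 6 (Distant Shores): author_id=2 -> matches King
  - book 7 (The Red Mountain): author_id=5 -> matches Baker
So 2 of 7 rows are dropped.

SQL:
SELECT a.title, b.name AS author
FROM books a
INNER JOIN authors b ON a.author_id = b.id

Result:
title            | author
-----------------+-------
Winter Gardens   | Smith 
The Last Train   | Baker 
Empty Rooms      | Carter
Distant Shores   | King  
The Red Mountain | Baker 


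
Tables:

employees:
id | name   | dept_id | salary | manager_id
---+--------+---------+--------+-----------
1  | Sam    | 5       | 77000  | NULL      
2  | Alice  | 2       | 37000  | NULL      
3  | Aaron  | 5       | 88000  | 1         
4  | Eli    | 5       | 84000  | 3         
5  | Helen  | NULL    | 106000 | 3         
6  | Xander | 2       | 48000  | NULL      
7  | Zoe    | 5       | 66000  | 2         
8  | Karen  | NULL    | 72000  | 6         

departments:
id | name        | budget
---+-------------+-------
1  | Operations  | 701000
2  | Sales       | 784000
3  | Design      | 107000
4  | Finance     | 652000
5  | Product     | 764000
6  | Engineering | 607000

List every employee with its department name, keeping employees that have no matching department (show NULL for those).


LEFT JOIN keeps every row from employees (the left table); where dept_id has no match in departments, the department columns become NULL. Walk through each employee:
  - employee 1 (Sam): dept_id=5 -> matches Product
  - employee 2 (Alice): dept_id=2 -> matches Sales
  - employee 3 (Aaron): dept_id=5 -> matches Product
  - employee 4 (Eli): dept_id=5 -> matches Product
  - employee 5 (Helen): dept_id=NULL, no match -> kept with NULL
  - employee 6 (Xander): dept_id=2 -> matches Sales
  - employee 7 (Zoe): dept_id=5 -> matches Product
  - employee 8 (Karen): dept_id=NULL, no match -> kept with NULL
All 8 rows appear; 2 have NULL department.

SQL:
SELECT a.name, b.name AS department
FROM employees a
LEFT JOIN departments b ON a.dept_id = b.id

Result:
name   | department
-------+-----------
Sam    | Product   
Alice  | Sales     
Aaron  | Product   
Eli    | Product   
Helen  | NULL      
Xander | Sales     
Zoe    | Product   
Karen  | NULL      


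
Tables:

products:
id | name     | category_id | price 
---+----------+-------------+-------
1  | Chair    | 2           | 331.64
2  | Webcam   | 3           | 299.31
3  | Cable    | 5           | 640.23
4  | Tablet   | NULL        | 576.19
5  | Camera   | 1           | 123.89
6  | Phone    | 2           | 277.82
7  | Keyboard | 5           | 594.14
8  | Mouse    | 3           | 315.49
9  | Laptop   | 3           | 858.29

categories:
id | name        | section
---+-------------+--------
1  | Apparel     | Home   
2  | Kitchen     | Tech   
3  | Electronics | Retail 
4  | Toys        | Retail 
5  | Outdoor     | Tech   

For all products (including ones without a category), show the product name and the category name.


LEFT JOIN keeps every row from products (the left table); where category_id has no match in categories, the category columns become NULL. Walk through each product:
  - product 1 (Chair): category_id=2 -> matches Kitchen
  - product 2 (Webcam): category_id=3 -> matches Electronics
  - product 3 (Cable): category_id=5 -> matches Outdoor
  - product 4 (Tablet): category_id=NULL, no match -> kept with NULL
  - product 5 (Camera): category_id=1 -> matches Apparel
  - product 6 (Phone): category_id=2 -> matches Kitchen
  - product 7 (Keyboard): category_id=5 -> matches Outdoor
  - product 8 (Mouse): category_id=3 -> matches Electronics
  - product 9 (Laptop): category_id=3 -> matches Electronics
All 9 rows appear; 1 has NULL category.

SQL:
SELECT a.name, b.name AS category
FROM products a
LEFT JOIN categories b ON a.category_id = b.id

Result:
name     | category   
---------+------------
Chair    | Kitchen    
Webcam   | Electronics
Cable    | Outdoor    
Tablet   | NULL       
Camera   | Apparel    
Phone    | Kitchen    
Keyboard | Outdoor    
Mouse    | Electronics
Laptop   | Electronics


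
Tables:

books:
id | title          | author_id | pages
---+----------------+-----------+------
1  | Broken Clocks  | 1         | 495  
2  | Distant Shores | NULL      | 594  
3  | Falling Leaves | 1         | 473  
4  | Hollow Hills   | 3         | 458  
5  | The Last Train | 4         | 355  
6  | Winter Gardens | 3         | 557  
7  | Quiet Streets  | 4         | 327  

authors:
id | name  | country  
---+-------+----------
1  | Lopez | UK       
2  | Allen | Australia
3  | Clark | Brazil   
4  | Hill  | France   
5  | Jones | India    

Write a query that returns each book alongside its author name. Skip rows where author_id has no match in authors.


INNER JOIN keeps only books rows whose author_id matches an id in authors. Walk through each book:
  - book 1 (Broken Clocks): author_id=1 -> matches Lopez
  - book 2 (Distant Shores): author_id=NULL, no match -> dropped
  - book 3 (Falling Leaves): author_id=1 -> matches Lopez
  - book 4 (Hollow Hills): author_id=3 -> matches Clark
  - book 5 (The Last Train): author_id=4 -> matches Hill
  - book 6 (Winter Gardens): author_id=3 -> matches Clark
  - book 7 (Quiet Streets): author_id=4 -> matches Hill
So 1 of 7 rows is dropped.

SQL:
SELECT a.title, b.name AS author
FROM books a
INNER JOIN authors b ON a.author_id = b.id

Result:
title          | author
---------------+-------
Broken Clocks  | Lopez 
Falling Leaves | Lopez 
Hollow Hills   | Clark 
The Last Train | Hill  
Winter Gardens | Clark 
Quiet Streets  | Hill  


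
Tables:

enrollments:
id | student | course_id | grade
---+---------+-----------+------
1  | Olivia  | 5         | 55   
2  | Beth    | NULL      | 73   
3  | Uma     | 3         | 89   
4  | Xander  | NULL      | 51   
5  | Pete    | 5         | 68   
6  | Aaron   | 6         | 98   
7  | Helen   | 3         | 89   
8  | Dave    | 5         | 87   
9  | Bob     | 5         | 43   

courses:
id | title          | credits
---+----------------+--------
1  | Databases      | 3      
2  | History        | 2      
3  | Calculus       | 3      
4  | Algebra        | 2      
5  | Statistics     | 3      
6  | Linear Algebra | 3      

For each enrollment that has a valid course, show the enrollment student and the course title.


INNER JOIN keeps only enrollments rows whose course_id matches an id in courses. Walk through each enrollment:
  - enrollment 1 (Olivia): course_id=5 -> matches Statistics
  - enrollment 2 (Beth): course_id=NULL, no match -> dropped
  - enrollment 3 (Uma): course_id=3 -> matches Calculus
  - enrollment 4 (Xander): course_id=NULL, no match -> dropped
  - enrollment 5 (Pete): course_id=5 -> matches Statistics
  - enrollment 6 (Aaron): course_id=6 -> matches Linear Algebra
  - enrollment 7 (Helen): course_id=3 -> matches Calculus
  - enrollment 8 (Dave): course_id=5 -> matches Statistics
  - enrollment 9 (Bob): course_id=5 -> matches Statistics
So 2 of 9 rows are dropped.

SQL:
SELECT a.student, b.title AS course
FROM enrollments a
INNER JOIN courses b ON a.course_id = b.id

Result:
student | course        
--------+---------------
Olivia  | Statistics    
Uma     | Calculus      
Pete    | Statistics    
Aaron   | Linear Algebra
Helen   | Calculus      
Dave    | Statistics    
Bob     | Statistics    


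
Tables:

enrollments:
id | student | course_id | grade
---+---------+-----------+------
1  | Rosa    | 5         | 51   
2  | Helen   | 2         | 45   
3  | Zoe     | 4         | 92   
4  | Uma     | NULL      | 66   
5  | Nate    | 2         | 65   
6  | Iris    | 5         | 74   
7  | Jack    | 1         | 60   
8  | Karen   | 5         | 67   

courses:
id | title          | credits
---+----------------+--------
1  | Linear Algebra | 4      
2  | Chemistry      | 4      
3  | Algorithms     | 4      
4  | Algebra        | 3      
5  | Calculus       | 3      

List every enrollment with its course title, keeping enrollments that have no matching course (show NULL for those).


LEFT JOIN keeps every row from enrollments (the left table); where course_id has no match in courses, the course columns become NULL. Walk through each enrollment:
  - enrollment 1 (Rosa): course_id=5 -> matches Calculus
  - enrollment 2 (Helen): course_id=2 -> matches Chemistry
  - enrollment 3 (Zoe): course_id=4 -> matches Algebra
  - enrollment 4 (Uma): course_id=NULL, no match -> kept with NULL
  - enrollment 5 (Nate): course_id=2 -> matches Chemistry
  - enrollment 6 (Iris): course_id=5 -> matches Calculus
  - enrollment 7 (Jack): course_id=1 -> matches Linear Algebra
  - enrollment 8 (Karen): course_id=5 -> matches Calculus
All 8 rows appear; 1 has NULL course.

SQL:
SELECT a.student, b.title AS course
FROM enrollments a
LEFT JOIN courses b ON a.course_id = b.id

Result:
student | course        
--------+---------------
Rosa    | Calculus      
Helen   | Chemistry     
Zoe     | Algebra       
Uma     | NULL          
Nate    | Chemistry     
Iris    | Calculus      
Jack    | Linear Algebra
Karen   | Calculus      


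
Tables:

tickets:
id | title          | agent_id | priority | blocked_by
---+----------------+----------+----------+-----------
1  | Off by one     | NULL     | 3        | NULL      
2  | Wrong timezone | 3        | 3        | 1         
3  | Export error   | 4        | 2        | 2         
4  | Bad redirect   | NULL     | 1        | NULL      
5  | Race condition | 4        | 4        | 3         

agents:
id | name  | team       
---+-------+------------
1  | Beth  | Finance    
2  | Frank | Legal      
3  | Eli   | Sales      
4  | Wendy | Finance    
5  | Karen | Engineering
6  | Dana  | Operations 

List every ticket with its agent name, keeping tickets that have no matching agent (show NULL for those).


LEFT JOIN keeps every row from tickets (the left table); where agent_id has no match in agents, the agent columns become NULL. Walk through each ticket:
  - ticket 1 (Off by one): agent_id=NULL, no match -> kept with NULL
  - ticket 2 (Wrong timezone): agent_id=3 -> matches Eli
  - ticket 3 (Export error): agent_id=4 -> matches Wendy
  - ticket 4 (Bad redirect): agent_id=NULL, no match -> kept with NULL
  - ticket 5 (Race condition): agent_id=4 -> matches Wendy
All 5 rows appear; 2 have NULL agent.

SQL:
SELECT a.title, b.name AS agent
FROM tickets a
LEFT JOIN agents b ON a.agent_id = b.id

Result:
title          | agent
---------------+------
Off by one     | NULL 
Wrong timezone | Eli  
Export error   | Wendy
Bad redirect   | NULL 
Race condition | Wendy


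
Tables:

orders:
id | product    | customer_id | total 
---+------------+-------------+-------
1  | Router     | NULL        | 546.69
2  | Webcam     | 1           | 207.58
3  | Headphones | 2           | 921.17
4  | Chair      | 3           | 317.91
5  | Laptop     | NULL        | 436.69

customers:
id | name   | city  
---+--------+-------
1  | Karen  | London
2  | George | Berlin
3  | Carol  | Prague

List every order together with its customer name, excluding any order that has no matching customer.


INNER JOIN keeps only orders rows whose customer_id matches an id in customers. Walk through each order:
  - order 1 (Router): customer_id=NULL, no match -> dropped
  - order 2 (Webcam): customer_id=1 -> matches Karen
  - order 3 (Headphones): customer_id=2 -> matches George
  - order 4 (Chair): customer_id=3 -> matches Carol
  - order 5 (Laptop): customer_id=NULL, no match -> dropped
So 2 of 5 rows are dropped.

SQL:
SELECT a.product, b.name AS customer
FROM orders a
INNER JOIN customers b ON a.customer_id = b.id

Result:
product    | customer
-----------+---------
Webcam     | Karen   
Headphones | George  
Chair      | Carol   


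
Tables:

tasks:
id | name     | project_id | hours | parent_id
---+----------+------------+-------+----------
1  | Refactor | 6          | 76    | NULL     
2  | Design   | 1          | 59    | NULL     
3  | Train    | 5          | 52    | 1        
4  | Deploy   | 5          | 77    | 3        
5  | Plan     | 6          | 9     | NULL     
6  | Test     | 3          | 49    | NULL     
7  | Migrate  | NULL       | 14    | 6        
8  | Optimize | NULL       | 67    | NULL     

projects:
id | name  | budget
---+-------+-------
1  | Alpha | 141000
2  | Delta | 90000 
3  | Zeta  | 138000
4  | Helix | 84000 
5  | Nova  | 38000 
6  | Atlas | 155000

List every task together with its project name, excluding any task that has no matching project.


INNER JOIN keeps only tasks rows whose project_id matches an id in projects. Walk through each task:
  - task 1 (Refactor): project_id=6 -> matches Atlas
  - task 2 (Design): project_id=1 -> matches Alpha
  - task 3 (Train): project_id=5 -> matches Nova
  - task 4 (Deploy): project_id=5 -> matches Nova
  - task 5 (Plan): project_id=6 -> matches Atlas
  - task 6 (Test): project_id=3 -> matches Zeta
  - task 7 (Migrate): project_id=NULL, no match -> dropped
  - task 8 (Optimize): project_id=NULL, no match -> dropped
So 2 of 8 rows are dropped.

SQL:
SELECT a.name, b.name AS project
FROM tasks a
INNER JOIN projects b ON a.project_id = b.id

Result:
name     | project
---------+--------
Refactor | Atlas  
Design   | Alpha  
Train    | Nova   
Deploy   | Nova   
Plan     | Atlas  
Test     | Zeta   


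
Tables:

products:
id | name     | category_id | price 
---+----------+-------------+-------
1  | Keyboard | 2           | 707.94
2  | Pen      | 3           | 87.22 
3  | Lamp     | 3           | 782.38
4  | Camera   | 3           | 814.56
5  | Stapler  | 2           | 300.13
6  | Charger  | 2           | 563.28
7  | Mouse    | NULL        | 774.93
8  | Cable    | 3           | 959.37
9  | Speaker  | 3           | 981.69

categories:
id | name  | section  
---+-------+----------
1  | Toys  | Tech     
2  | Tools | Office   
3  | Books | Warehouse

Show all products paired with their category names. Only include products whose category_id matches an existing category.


INNER JOIN keeps only products rows whose category_id matches an id in categories. Walk through each product:
  - product 1 (Keyboard): category_id=2 -> matches Tools
  - product 2 (Pen): category_id=3 -> matches Books
  - product 3 (Lamp): category_id=3 -> matches Books
  - product 4 (Camera): category_id=3 -> matches Books
  - product 5 (Stapler): category_id=2 -> matches Tools
  - product 6 (Charger): category_id=2 -> matches Tools
  - product 7 (Mouse): category_id=NULL, no match -> dropped
  - product 8 (Cable): category_id=3 -> matches Books
  - product 9 (Speaker): category_id=3 -> matches Books
So 1 of 9 rows is dropped.

SQL:
SELECT a.name, b.name AS category
FROM products a
INNER JOIN categories b ON a.category_id = b.id

Result:
name     | category
---------+---------
Keyboard | Tools   
Pen      | Books   
Lamp     | Books   
Camera   | Books   
Stapler  | Tools   
Charger  | Tools   
Cable    | Books   
Speaker  | Books   


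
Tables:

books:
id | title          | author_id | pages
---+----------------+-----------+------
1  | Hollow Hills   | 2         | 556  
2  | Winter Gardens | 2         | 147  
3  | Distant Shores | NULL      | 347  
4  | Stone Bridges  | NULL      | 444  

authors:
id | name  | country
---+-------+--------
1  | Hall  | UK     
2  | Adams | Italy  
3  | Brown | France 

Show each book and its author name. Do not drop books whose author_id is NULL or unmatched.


LEFT JOIN keeps every row from books (the left table); where author_id has no match in authors, the author columns become NULL. Walk through each book:
  - book 1 (Hollow Hills): author_id=2 -> matches Adams
  - book 2 (Winter Gardens): author_id=2 -> matches Adams
  - book 3 (Distant Shores): author_id=NULL, no match -> kept with NULL
  - book 4 (Stone Bridges): author_id=NULL, no match -> kept with NULL
All 4 rows appear; 2 have NULL author.

SQL:
SELECT a.title, b.name AS author
FROM books a
LEFT JOIN authors b ON a.author_id = b.id

Result:
title          | author
---------------+-------
Hollow Hills   | Adams 
Winter Gardens | Adams 
Distant Shores | NULL  
Stone Bridges  | NULL  


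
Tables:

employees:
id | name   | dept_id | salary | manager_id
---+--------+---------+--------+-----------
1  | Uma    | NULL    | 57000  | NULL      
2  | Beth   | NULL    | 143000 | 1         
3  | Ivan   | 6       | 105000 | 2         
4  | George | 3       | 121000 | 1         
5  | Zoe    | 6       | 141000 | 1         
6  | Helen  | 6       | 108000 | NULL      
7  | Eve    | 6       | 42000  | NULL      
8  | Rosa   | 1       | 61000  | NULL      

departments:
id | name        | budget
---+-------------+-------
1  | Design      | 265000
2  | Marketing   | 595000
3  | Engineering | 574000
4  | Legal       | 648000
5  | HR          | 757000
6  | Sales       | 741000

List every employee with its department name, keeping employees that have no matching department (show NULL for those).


LEFT JOIN keeps every row from employees (the left table); where dept_id has no match in departments, the department columns become NULL. Walk through each employee:
  - employee 1 (Uma): dept_id=NULL, no match -> kept with NULL
  - employee 2 (Beth): dept_id=NULL, no match -> kept with NULL
  - employee 3 (Ivan): dept_id=6 -> matches Sales
  - employee 4 (George): dept_id=3 -> matches Engineering
  - employee 5 (Zoe): dept_id=6 -> matches Sales
  - employee 6 (Helen): dept_id=6 -> matches Sales
  - employee 7 (Eve): dept_id=6 -> matches Sales
  - employee 8 (Rosa): dept_id=1 -> matches Design
All 8 rows appear; 2 have NULL department.

SQL:
SELECT a.name, b.name AS department
FROM employees a
LEFT JOIN departments b ON a.dept_id = b.id

Result:
name   | department 
-------+------------
Uma    | NULL       
Beth   | NULL       
Ivan   | Sales      
George | Engineering
Zoe    | Sales      
Helen  | Sales      
Eve    | Sales      
Rosa   | Design     


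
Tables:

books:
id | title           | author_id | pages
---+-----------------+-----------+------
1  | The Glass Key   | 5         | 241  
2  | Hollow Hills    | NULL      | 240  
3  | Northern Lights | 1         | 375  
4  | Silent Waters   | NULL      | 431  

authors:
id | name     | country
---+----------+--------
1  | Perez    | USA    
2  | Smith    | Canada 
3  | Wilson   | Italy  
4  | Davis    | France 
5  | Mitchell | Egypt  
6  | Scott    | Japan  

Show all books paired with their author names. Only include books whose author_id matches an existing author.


INNER JOIN keeps only books rows whose author_id matches an id in authors. Walk through each book:
  - book 1 (The Glass Key): author_id=5 -> matches Mitchell
  - book 2 (Hollow Hills): author_id=NULL, no match -> dropped
  - book 3 (Northern Lights): author_id=1 -> matches Perez
  - book 4 (Silent Waters): author_id=NULL, no match -> dropped
So 2 of 4 rows are dropped.

SQL:
SELECT a.title, b.name AS author
FROM books a
INNER JOIN authors b ON a.author_id = b.id

Result:
title           | author  
----------------+---------
The Glass Key   | Mitchell
Northern Lights | Perez   


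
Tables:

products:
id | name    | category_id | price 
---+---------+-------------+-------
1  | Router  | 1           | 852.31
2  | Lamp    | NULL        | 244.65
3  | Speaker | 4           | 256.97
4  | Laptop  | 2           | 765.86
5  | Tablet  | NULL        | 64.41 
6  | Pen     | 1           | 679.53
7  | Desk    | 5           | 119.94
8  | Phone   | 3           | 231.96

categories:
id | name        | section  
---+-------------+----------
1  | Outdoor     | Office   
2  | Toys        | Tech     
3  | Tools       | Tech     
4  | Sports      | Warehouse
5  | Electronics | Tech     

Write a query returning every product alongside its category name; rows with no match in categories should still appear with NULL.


LEFT JOIN keeps every row from products (the left table); where category_id has no match in categories, the category columns become NULL. Walk through each product:
  - product 1 (Router): category_id=1 -> matches Outdoor
  - product 2 (Lamp): category_id=NULL, no match -> kept with NULL
  - product 3 (Speaker): category_id=4 -> matches Sports
  - product 4 (Laptop): category_id=2 -> matches Toys
  - product 5 (Tablet): category_id=NULL, no match -> kept with NULL
  - product 6 (Pen): category_id=1 -> matches Outdoor
  - product 7 (Desk): category_id=5 -> matches Electronics
  - product 8 (Phone): category_id=3 -> matches Tools
All 8 rows appear; 2 have NULL category.

SQL:
SELECT a.name, b.name AS category
FROM products a
LEFT JOIN categories b ON a.category_id = b.id

Result:
name    | category   
--------+------------
Router  | Outdoor    
Lamp    | NULL       
Speaker | Sports     
Laptop  | Toys       
Tablet  | NULL       
Pen     | Outdoor    
Desk    | Electronics
Phone   | Tools      


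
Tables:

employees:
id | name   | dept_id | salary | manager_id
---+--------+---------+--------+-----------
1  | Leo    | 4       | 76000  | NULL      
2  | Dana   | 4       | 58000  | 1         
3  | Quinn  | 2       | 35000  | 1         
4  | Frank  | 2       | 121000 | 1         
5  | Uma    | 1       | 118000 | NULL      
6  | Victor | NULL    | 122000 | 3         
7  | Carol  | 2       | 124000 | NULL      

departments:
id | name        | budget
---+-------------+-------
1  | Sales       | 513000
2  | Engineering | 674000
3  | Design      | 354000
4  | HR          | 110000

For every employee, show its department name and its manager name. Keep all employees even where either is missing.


Two LEFT JOINs from the same base table employees: one to departments via dept_id, one to employees itself via manager_id. Both are LEFT so every employee is preserved.
Match against departments:
  - employee 1 (Leo): dept_id=4 -> matches HR
  - employee 2 (Dana): dept_id=4 -> matches HR
  - employee 3 (Quinn): dept_id=2 -> matches Engineering
  - employee 4 (Frank): dept_id=2 -> matches Engineering
  - employee 5 (Uma): dept_id=1 -> matches Sales
  - employee 6 (Victor): dept_id=NULL, no match -> kept with NULL
  - employee 7 (Carol): dept_id=2 -> matches Engineering
Match against employees (self):
  - employee 1 (Leo): manager_id=NULL -> NULL
  - employee 2 (Dana): manager_id=1 -> Leo
  - employee 3 (Quinn): manager_id=1 -> Leo
  - employee 4 (Frank): manager_id=1 -> Leo
  - employee 5 (Uma): manager_id=NULL -> NULL
  - employee 6 (Victor): manager_id=3 -> Quinn
  - employee 7 (Carol): manager_id=NULL -> NULL

SQL:
SELECT a.name, b.name AS department, c.name AS manager
FROM employees a
LEFT JOIN departments b ON a.dept_id = b.id
LEFT JOIN employees c ON a.manager_id = c.id

Result:
name   | department  | manager
-------+-------------+--------
Leo    | HR          | NULL   
Dana   | HR          | Leo    
Quinn  | Engineering | Leo    
Frank  | Engineering | Leo    
Uma    | Sales       | NULL   
Victor | NULL        | Quinn  
Carol  | Engineering | NULL   


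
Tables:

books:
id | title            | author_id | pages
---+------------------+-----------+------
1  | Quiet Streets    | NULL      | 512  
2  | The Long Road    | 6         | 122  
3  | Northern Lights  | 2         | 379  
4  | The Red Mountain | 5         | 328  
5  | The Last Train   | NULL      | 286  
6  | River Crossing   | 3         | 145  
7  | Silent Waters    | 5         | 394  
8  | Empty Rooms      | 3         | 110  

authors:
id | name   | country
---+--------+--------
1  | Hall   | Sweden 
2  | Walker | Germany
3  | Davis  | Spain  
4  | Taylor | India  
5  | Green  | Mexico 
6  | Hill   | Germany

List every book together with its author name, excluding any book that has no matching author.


INNER JOIN keeps only books rows whose author_id matches an id in authors. Walk through each book:
  - book 1 (Quiet Streets): author_id=NULL, no match -> dropped
  - book 2 (The Long Road): author_id=6 -> matches Hill
  - book 3 (Northern Lights): author_id=2 -> matches Walker
  - book 4 (The Red Mountain): author_id=5 -> matches Green
  - book 5 (The Last Train): author_id=NULL, no match -> dropped
  - book 6 (River Crossing): author_id=3 -> matches Davis
  - book 7 (Silent Waters): author_id=5 -> matches Green
  - book 8 (Empty Rooms): author_id=3 -> matches Davis
So 2 of 8 rows are dropped.

SQL:
SELECT a.title, b.name AS author
FROM books a
INNER JOIN authors b ON a.author_id = b.id

Result:
title            | author
-----------------+-------
The Long Road    | Hill  
Northern Lights  | Walker
The Red Mountain | Green 
River Crossing   | Davis 
Silent Waters    | Green 
Empty Rooms      | Davis 


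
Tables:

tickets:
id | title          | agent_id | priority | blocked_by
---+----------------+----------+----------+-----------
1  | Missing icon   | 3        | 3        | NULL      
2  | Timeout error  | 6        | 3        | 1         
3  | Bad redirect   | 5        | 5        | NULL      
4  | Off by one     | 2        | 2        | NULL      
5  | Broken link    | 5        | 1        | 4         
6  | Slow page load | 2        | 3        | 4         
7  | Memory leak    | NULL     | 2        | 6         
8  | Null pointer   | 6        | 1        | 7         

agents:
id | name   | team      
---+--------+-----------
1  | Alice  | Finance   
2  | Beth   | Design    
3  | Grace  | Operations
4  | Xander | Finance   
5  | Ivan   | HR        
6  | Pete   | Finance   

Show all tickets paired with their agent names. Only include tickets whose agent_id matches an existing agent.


INNER JOIN keeps only tickets rows whose agent_id matches an id in agents. Walk through each ticket:
  - ticket 1 (Missing icon): agent_id=3 -> matches Grace
  - ticket 2 (Timeout error): agent_id=6 -> matches Pete
  - ticket 3 (Bad redirect): agent_id=5 -> matches Ivan
  - ticket 4 (Off by one): agent_id=2 -> matches Beth
  - ticket 5 (Broken link): agent_id=5 -> matches Ivan
  - ticket 6 (Slow page load): agent_id=2 -> matches Beth
  - ticket 7 (Memory leak): agent_id=NULL, no match -> dropped
  - ticket 8 (Null pointer): agent_id=6 -> matches Pete
So 1 of 8 rows is dropped.

SQL:
SELECT a.title, b.name AS agent
FROM tickets a
INNER JOIN agents b ON a.agent_id = b.id

Result:
title          | agent
---------------+------
Missing icon   | Grace
Timeout error  | Pete 
Bad redirect   | Ivan 
Off by one     | Beth 
Broken link    | Ivan 
Slow page load | Beth 
Null pointer   | Pete 


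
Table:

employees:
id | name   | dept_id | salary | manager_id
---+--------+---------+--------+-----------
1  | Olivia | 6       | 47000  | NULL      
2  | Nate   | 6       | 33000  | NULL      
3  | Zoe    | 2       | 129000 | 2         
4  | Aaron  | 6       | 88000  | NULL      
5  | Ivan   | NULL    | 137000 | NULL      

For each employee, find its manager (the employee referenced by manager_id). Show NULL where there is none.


This is a self-join: employees is joined to a second copy of itself, matching each row's manager_id to another row's id. Use LEFT JOIN so rows with manager_id=NULL are kept.
  - employee 1 (Olivia): manager_id=NULL -> NULL
  - employee 2 (Nate): manager_id=NULL -> NULL
  - employee 3 (Zoe): manager_id=2 -> Nate
  - employee 4 (Aaron): manager_id=NULL -> NULL
  - employee 5 (Ivan): manager_id=NULL -> NULL

SQL:
SELECT a.name AS item, b.name AS manager
FROM employees a
LEFT JOIN employees b ON a.manager_id = b.id

Result:
item   | manager
-------+--------
Olivia | NULL   
Nate   | NULL   
Zoe    | Nate   
Aaron  | NULL   
Ivan   | NULL   


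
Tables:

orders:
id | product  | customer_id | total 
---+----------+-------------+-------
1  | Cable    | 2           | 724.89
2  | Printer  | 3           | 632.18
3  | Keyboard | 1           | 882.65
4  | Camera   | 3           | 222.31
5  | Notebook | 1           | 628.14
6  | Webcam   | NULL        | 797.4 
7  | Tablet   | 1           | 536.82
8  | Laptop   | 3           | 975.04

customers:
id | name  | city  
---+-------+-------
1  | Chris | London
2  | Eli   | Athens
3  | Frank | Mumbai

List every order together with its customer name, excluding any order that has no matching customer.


INNER JOIN keeps only orders rows whose customer_id matches an id in customers. Walk through each order:
  - order 1 (Cable): customer_id=2 -> matches Eli
  - order 2 (Printer): customer_id=3 -> matches Frank
  - order 3 (Keyboard): customer_id=1 -> matches Chris
  - order 4 (Camera): customer_id=3 -> matches Frank
  - order 5 (Notebook): customer_id=1 -> matches Chris
  - order 6 (Webcam): customer_id=NULL, no match -> dropped
  - order 7 (Tablet): customer_id=1 -> matches Chris
  - order 8 (Laptop): customer_id=3 -> matches Frank
So 1 of 8 rows is dropped.

SQL:
SELECT a.product, b.name AS customer
FROM orders a
INNER JOIN customers b ON a.customer_id = b.id

Result:
product  | customer
---------+---------
Cable    | Eli     
Printer  | Frank   
Keyboard | Chris   
Camera   | Frank   
Notebook | Chris   
Tablet   | Chris   
Laptop   | Frank   
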